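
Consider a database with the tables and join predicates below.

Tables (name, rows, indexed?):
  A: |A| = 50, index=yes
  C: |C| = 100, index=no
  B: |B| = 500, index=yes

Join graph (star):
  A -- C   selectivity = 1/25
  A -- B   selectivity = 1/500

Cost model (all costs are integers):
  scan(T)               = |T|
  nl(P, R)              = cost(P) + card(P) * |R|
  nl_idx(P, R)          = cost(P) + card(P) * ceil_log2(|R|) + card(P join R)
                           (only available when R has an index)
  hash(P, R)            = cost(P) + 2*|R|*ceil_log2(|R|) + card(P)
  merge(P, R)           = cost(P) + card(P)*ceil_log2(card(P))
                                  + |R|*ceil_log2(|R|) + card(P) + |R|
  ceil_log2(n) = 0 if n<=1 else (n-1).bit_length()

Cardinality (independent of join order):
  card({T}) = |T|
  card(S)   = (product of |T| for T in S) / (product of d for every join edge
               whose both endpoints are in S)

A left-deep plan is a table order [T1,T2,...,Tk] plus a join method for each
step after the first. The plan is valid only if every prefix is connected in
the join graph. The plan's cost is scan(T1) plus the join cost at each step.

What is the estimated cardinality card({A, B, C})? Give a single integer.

200

Tables in S: A(50), B(500), C(100)
Edges inside S: A-C(d=25), A-B(d=500)
numerator = 50 * 500 * 100 = 2500000
denominator = 25 * 500 = 12500
card(S) = 2500000 / 12500 = 200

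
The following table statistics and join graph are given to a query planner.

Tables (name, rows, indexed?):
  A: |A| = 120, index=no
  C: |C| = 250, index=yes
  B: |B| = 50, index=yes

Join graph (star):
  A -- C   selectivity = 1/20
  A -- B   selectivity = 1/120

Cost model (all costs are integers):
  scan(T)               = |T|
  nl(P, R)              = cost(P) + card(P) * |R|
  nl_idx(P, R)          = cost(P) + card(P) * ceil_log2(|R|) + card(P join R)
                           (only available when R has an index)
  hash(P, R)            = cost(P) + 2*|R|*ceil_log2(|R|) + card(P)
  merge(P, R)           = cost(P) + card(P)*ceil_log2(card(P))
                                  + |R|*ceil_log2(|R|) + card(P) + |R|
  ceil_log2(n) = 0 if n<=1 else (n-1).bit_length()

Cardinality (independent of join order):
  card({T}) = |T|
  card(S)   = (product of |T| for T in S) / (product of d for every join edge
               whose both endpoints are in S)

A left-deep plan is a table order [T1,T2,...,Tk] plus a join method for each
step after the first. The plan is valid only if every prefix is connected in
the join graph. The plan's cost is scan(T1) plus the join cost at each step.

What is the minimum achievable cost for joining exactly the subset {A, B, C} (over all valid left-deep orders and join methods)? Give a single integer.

1865

Selinger DP over subsets of {A,B,C}:
  {A}: scan cost=120, card=120
  {C}: scan cost=250, card=250
  {B}: scan cost=50, card=50
  {AC}: card=1500; try (A,hash)→2180, (C,nl_idx)→2580, (C,merge)→3330, (A,merge)→3460, (C,hash)→4240, (C,nl)→30120 …(+1); best=2180 via (A,hash)
  {AB}: card=50; try (B,hash)→840, (B,nl_idx)→890, (A,merge)→1360, (B,merge)→1430, (A,hash)→1780, (A,nl)→6050 …(+1); best=840 via (B,hash)
  {ABC}: card=625; try (C,nl_idx)→1865, (C,merge)→3440, (B,hash)→4280, (C,hash)→4890, (B,nl_idx)→11805, (C,nl)→13340 …(+2); best=1865 via (C,nl_idx)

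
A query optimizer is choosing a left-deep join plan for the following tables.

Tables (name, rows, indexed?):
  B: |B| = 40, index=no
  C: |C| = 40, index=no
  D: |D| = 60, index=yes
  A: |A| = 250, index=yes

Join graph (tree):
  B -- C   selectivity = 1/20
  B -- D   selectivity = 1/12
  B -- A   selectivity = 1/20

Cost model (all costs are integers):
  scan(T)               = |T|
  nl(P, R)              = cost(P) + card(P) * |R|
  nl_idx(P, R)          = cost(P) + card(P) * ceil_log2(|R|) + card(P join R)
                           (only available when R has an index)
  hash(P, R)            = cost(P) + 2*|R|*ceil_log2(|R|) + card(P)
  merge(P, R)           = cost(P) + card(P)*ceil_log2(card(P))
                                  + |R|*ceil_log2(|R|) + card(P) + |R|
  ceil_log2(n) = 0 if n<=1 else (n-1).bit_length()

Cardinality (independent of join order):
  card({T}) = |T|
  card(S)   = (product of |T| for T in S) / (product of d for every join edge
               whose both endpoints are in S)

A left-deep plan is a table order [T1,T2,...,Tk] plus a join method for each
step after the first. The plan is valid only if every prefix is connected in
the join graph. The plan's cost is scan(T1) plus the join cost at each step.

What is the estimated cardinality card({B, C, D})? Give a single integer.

Tables in S: B(40), C(40), D(60)
Edges inside S: B-C(d=20), B-D(d=12)
numerator = 40 * 40 * 60 = 96000
denominator = 20 * 12 = 240
card(S) = 96000 / 240 = 400

400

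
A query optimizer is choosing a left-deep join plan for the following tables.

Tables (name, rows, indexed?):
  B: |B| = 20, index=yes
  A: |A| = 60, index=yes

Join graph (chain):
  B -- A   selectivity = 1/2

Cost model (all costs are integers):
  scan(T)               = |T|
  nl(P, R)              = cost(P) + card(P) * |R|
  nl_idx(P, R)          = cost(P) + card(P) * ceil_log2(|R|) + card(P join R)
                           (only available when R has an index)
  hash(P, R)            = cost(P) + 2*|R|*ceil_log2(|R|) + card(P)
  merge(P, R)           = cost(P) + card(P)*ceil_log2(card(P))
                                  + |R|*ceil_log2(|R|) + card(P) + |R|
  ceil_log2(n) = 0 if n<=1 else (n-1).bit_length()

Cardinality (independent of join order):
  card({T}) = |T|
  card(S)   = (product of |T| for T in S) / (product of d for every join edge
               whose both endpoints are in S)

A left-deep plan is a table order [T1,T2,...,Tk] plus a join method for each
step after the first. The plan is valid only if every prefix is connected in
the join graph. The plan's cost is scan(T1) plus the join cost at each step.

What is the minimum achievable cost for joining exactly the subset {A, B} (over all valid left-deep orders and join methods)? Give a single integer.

320

Selinger DP over subsets of {A,B}:
  {B}: scan cost=20, card=20
  {A}: scan cost=60, card=60
  {AB}: card=600; try (B,hash)→320, (A,merge)→560, (B,merge)→600, (A,nl_idx)→740, (A,hash)→760, (B,nl_idx)→960 …(+2); best=320 via (B,hash)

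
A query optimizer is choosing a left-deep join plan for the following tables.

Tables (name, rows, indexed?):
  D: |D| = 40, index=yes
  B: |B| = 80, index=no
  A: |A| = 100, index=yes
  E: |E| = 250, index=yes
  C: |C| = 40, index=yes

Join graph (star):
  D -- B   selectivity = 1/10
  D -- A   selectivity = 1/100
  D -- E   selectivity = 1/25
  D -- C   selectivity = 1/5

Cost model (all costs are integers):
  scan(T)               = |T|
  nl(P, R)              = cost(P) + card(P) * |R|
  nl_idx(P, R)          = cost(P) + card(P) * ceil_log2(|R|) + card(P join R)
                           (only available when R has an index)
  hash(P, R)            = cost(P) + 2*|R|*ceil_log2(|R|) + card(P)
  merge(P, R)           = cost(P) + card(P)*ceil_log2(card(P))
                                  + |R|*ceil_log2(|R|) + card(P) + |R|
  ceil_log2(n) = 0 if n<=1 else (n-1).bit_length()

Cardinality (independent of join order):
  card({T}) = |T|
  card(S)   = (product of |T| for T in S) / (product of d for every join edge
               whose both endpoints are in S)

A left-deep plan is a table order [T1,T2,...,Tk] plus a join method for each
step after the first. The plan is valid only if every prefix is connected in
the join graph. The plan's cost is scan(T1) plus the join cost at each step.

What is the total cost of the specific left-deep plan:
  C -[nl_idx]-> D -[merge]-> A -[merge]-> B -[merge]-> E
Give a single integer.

step 1: scan C: cost=40, card=40
step 2: join D via nl_idx
    card(P join D) = 40*40/(5) = 320
    cost = 40 + 40*6 + 320 = 600
step 3: join A via merge
    card(P join A) = 320*100/(100) = 320
    cost = 600 + 320*9 + 100*7 + 320 + 100 = 4600
step 4: join B via merge
    card(P join B) = 320*80/(10) = 2560
    cost = 4600 + 320*9 + 80*7 + 320 + 80 = 8440
step 5: join E via merge
    card(P join E) = 2560*250/(25) = 25600
    cost = 8440 + 2560*12 + 250*8 + 2560 + 250 = 43970

43970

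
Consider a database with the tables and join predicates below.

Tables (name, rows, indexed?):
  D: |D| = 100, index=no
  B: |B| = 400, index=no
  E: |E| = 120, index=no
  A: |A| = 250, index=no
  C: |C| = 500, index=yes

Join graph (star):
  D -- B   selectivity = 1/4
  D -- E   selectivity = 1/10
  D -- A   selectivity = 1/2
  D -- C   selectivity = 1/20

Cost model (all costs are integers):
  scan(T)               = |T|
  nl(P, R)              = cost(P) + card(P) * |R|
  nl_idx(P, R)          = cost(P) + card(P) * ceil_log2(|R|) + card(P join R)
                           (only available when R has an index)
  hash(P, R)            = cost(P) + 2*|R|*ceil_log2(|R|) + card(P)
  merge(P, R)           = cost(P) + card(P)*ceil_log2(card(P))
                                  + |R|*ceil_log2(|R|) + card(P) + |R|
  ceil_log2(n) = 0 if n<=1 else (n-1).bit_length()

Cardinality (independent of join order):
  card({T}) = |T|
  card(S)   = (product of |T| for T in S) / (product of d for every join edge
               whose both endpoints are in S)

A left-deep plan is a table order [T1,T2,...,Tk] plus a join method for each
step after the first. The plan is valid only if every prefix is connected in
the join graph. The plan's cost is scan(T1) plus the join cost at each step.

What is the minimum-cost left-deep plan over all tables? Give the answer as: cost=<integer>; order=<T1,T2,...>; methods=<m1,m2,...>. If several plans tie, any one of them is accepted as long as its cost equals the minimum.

Selinger DP (subsets sized 1..n):
  {D}: scan cost=100, card=100
  {B}: scan cost=400, card=400
  {E}: scan cost=120, card=120
  {A}: scan cost=250, card=250
  {C}: scan cost=500, card=500
  {BD}: card=10000; try (D,hash)→2200, (B,merge)→4900, (D,merge)→5200, (B,hash)→7400, (B,nl)→40100, (D,nl)→40400; best=2200 via (D,hash)
  {DE}: card=1200; try (D,hash)→1640, (E,merge)→1860, (E,hash)→1880, (D,merge)→1880, (E,nl)→12100, (D,nl)→12120; best=1640 via (D,hash)
  {AD}: card=12500; try (D,hash)→1900, (A,merge)→3150, (D,merge)→3300, (A,hash)→4200, (A,nl)→25100, (D,nl)→25250; best=1900 via (D,hash)
  {CD}: card=2500; try (D,hash)→2400, (C,nl_idx)→3500, (C,merge)→5900, (D,merge)→6300, (C,hash)→9200, (C,nl)→50100 …(+1); best=2400 via (D,hash)
  {BDE}: card=120000; try (B,hash)→10040, (E,hash)→13880, (B,merge)→20040, (E,merge)→153160, (B,nl)→481640, (E,nl)→1202200; best=10040 via (B,hash)
  {ABD}: card=1250000; try (A,hash)→16200, (B,hash)→21600, (A,merge)→154450, (B,merge)→193400, (A,nl)→2502200, (B,nl)→5001900; best=16200 via (A,hash)
  {BCD}: card=250000; try (B,hash)→12100, (C,hash)→21200, (B,merge)→38900, (C,merge)→157200, (C,nl_idx)→342200, (B,nl)→1002400 …(+1); best=12100 via (B,hash)
  {ADE}: card=150000; try (A,hash)→6840, (E,hash)→16080, (A,merge)→18290, (E,merge)→190360, (A,nl)→301640, (E,nl)→1501900; best=6840 via (A,hash)
  {CDE}: card=30000; try (E,hash)→6580, (C,hash)→11840, (C,merge)→21040, (E,merge)→35860, (C,nl_idx)→42440, (E,nl)→302400 …(+1); best=6580 via (E,hash)
  {ACD}: card=312500; try (A,hash)→8900, (C,hash)→23400, (A,merge)→37150, (C,merge)→194400, (C,nl_idx)→426900, (A,nl)→627400 …(+1); best=8900 via (A,hash)
  {ABDE}: card=15000000; try (A,hash)→134040, (B,hash)→164040, (E,hash)→1267880, (A,merge)→2172290, (B,merge)→2860840, (E,merge)→27517160 …(+3); best=134040 via (A,hash)
  {BCDE}: card=3000000; try (B,hash)→43780, (C,hash)→139040, (E,hash)→263780, (B,merge)→490580, (C,merge)→2175040, (C,nl_idx)→4090040 …(+4); best=43780 via (B,hash)
  {ABCD}: card=31250000; try (A,hash)→266100, (B,hash)→328600, (C,hash)→1275200, (A,merge)→4764350, (B,merge)→6262900, (C,merge)→27521200 …(+4); best=266100 via (A,hash)
  {ACDE}: card=3750000; try (A,hash)→40580, (C,hash)→165840, (E,hash)→323080, (A,merge)→488830, (C,merge)→2861840, (C,nl_idx)→5106840 …(+4); best=40580 via (A,hash)
  {ABCDE}: card=375000000; try (A,hash)→3047780, (B,hash)→3797780, (C,hash)→15143040, (E,hash)→31517780, (A,merge)→69046030, (B,merge)→86294580 …(+7); best=3047780 via (A,hash)

cost=3047780; order=C,D,E,B,A; methods=hash,hash,hash,hash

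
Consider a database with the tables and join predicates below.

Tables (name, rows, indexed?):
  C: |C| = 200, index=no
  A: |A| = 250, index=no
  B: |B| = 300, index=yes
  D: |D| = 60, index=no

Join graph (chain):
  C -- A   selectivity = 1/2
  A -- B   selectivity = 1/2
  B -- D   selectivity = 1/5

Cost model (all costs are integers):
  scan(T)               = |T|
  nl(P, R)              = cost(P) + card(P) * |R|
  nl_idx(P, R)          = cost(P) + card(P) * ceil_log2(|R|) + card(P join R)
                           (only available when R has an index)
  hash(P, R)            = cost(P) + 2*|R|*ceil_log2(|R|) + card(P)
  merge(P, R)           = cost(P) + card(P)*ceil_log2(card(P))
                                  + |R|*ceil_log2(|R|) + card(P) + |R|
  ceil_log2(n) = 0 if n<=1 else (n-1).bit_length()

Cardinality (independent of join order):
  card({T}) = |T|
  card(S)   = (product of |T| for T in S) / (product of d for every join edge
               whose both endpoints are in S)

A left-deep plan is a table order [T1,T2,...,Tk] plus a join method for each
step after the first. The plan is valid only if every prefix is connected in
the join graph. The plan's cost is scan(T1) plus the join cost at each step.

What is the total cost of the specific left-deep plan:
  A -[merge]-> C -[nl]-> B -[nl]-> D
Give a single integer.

step 1: scan A: cost=250, card=250
step 2: join C via merge
    card(P join C) = 250*200/(2) = 25000
    cost = 250 + 250*8 + 200*8 + 250 + 200 = 4300
step 3: join B via nl
    card(P join B) = 25000*300/(2) = 3750000
    cost = 4300 + 25000*300 = 7504300
step 4: join D via nl
    card(P join D) = 3750000*60/(5) = 45000000
    cost = 7504300 + 3750000*60 = 232504300

232504300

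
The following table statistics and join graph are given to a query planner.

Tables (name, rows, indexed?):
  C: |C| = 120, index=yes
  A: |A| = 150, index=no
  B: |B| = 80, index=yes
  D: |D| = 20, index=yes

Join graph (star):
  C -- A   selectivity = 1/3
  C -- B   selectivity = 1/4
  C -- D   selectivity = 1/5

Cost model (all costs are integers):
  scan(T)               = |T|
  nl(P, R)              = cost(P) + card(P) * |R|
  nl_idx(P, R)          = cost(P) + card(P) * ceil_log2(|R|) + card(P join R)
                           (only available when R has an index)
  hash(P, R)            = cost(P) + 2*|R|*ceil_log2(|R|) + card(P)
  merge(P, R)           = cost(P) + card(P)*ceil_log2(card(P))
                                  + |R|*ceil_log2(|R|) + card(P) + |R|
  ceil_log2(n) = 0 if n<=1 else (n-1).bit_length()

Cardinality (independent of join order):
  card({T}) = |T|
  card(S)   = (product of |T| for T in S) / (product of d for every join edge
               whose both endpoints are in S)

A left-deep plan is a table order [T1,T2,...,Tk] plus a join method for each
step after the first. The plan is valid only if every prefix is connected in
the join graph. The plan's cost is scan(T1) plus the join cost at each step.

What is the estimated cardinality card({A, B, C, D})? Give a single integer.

480000

Tables in S: A(150), B(80), C(120), D(20)
Edges inside S: C-A(d=3), C-B(d=4), C-D(d=5)
numerator = 150 * 80 * 120 * 20 = 28800000
denominator = 3 * 4 * 5 = 60
card(S) = 28800000 / 60 = 480000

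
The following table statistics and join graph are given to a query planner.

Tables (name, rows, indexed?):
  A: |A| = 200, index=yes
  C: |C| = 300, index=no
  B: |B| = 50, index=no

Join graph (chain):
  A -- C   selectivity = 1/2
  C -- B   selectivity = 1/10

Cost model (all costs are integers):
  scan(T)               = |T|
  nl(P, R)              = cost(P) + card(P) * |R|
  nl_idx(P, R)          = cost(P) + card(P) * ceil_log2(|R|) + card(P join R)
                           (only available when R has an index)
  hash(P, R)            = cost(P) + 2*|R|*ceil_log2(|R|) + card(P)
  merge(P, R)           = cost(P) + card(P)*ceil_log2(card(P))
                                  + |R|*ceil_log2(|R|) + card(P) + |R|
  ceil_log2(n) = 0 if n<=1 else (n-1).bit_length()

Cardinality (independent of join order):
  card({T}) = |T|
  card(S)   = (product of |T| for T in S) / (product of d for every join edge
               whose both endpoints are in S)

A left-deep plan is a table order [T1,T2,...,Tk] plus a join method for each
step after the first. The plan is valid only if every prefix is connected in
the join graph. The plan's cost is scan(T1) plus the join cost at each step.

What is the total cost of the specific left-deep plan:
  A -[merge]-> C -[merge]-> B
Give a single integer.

485350

step 1: scan A: cost=200, card=200
step 2: join C via merge
    card(P join C) = 200*300/(2) = 30000
    cost = 200 + 200*8 + 300*9 + 200 + 300 = 5000
step 3: join B via merge
    card(P join B) = 30000*50/(10) = 150000
    cost = 5000 + 30000*15 + 50*6 + 30000 + 50 = 485350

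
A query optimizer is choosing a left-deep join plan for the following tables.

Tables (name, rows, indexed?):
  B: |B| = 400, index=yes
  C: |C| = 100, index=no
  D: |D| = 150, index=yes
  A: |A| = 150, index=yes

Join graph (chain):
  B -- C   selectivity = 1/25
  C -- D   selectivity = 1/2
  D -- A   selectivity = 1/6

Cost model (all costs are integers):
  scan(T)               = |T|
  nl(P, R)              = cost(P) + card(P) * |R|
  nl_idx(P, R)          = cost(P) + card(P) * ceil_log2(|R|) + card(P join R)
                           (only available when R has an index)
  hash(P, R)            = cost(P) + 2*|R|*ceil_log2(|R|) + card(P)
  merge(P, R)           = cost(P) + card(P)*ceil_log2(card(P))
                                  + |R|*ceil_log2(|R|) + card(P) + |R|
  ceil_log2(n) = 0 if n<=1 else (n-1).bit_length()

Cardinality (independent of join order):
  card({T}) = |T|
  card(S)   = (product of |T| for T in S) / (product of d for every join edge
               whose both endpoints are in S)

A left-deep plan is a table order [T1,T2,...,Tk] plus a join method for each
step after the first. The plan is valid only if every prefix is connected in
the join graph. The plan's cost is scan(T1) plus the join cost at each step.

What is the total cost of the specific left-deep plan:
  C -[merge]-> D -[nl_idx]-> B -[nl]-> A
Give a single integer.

18189750

step 1: scan C: cost=100, card=100
step 2: join D via merge
    card(P join D) = 100*150/(2) = 7500
    cost = 100 + 100*7 + 150*8 + 100 + 150 = 2250
step 3: join B via nl_idx
    card(P join B) = 7500*400/(25) = 120000
    cost = 2250 + 7500*9 + 120000 = 189750
step 4: join A via nl
    card(P join A) = 120000*150/(6) = 3000000
    cost = 189750 + 120000*150 = 18189750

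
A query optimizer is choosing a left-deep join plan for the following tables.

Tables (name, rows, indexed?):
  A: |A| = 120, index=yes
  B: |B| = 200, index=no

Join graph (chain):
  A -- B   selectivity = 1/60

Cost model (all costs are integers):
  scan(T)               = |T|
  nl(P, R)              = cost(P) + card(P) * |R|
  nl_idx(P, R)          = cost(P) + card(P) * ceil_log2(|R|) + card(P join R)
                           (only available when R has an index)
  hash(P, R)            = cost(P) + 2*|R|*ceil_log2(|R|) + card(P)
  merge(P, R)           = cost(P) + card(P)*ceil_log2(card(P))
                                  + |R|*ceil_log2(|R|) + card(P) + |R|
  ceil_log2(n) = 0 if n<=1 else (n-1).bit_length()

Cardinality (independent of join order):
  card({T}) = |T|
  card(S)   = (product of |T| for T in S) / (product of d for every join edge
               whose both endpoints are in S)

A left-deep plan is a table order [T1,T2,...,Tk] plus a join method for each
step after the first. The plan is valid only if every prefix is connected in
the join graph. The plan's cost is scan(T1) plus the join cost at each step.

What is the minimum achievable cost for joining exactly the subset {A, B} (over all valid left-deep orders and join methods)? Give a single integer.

Selinger DP over subsets of {A,B}:
  {A}: scan cost=120, card=120
  {B}: scan cost=200, card=200
  {AB}: card=400; try (A,nl_idx)→2000, (A,hash)→2080, (B,merge)→2880, (A,merge)→2960, (B,hash)→3440, (B,nl)→24120 …(+1); best=2000 via (A,nl_idx)

2000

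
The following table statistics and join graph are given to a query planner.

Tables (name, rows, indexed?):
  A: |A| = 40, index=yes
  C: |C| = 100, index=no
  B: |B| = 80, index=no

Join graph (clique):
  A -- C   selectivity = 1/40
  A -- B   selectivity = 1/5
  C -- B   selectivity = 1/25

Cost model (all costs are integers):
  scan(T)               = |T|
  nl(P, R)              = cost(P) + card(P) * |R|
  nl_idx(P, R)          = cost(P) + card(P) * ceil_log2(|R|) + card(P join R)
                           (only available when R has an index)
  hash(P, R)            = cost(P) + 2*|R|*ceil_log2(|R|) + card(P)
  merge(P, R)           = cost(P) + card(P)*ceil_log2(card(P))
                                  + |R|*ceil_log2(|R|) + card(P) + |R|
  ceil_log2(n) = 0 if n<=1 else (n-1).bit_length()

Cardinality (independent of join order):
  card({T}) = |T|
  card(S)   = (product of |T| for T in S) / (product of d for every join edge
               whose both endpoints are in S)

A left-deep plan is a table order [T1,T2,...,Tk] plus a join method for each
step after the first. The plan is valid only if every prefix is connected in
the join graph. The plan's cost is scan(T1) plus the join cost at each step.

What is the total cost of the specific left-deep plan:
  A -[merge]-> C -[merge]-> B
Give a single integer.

step 1: scan A: cost=40, card=40
step 2: join C via merge
    card(P join C) = 40*100/(40) = 100
    cost = 40 + 40*6 + 100*7 + 40 + 100 = 1120
step 3: join B via merge
    card(P join B) = 100*80/(5*25) = 64
    cost = 1120 + 100*7 + 80*7 + 100 + 80 = 2560

2560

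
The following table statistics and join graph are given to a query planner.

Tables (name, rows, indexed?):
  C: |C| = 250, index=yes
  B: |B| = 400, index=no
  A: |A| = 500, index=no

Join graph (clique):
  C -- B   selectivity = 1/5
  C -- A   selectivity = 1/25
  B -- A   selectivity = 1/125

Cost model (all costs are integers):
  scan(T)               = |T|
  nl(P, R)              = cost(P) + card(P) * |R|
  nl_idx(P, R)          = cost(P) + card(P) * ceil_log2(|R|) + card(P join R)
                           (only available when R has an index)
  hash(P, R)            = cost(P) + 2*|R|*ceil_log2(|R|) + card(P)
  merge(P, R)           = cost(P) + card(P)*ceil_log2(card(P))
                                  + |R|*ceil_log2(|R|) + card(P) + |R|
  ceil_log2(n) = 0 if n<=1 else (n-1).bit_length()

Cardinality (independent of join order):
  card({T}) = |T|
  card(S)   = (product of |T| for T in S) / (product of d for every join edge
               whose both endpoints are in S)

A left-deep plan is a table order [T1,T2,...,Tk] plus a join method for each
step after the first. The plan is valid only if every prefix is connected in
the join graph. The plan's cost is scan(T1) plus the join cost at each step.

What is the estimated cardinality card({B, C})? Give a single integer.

Tables in S: B(400), C(250)
Edges inside S: C-B(d=5)
numerator = 400 * 250 = 100000
denominator = 5 = 5
card(S) = 100000 / 5 = 20000

20000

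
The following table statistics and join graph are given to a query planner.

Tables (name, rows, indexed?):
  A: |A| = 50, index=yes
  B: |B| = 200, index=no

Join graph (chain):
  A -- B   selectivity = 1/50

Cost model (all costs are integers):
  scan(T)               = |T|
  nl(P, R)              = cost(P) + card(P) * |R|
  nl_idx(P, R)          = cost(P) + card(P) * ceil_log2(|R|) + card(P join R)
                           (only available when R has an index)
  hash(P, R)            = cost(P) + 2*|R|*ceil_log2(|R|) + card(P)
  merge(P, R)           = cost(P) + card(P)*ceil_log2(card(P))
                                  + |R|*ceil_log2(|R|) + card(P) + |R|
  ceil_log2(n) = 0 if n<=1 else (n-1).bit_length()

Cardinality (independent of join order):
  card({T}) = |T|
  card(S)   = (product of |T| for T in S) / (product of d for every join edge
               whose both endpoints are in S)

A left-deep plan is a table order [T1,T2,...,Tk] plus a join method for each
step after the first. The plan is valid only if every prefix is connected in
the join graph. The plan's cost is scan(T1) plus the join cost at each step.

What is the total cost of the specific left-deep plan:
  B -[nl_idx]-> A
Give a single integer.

step 1: scan B: cost=200, card=200
step 2: join A via nl_idx
    card(P join A) = 200*50/(50) = 200
    cost = 200 + 200*6 + 200 = 1600

1600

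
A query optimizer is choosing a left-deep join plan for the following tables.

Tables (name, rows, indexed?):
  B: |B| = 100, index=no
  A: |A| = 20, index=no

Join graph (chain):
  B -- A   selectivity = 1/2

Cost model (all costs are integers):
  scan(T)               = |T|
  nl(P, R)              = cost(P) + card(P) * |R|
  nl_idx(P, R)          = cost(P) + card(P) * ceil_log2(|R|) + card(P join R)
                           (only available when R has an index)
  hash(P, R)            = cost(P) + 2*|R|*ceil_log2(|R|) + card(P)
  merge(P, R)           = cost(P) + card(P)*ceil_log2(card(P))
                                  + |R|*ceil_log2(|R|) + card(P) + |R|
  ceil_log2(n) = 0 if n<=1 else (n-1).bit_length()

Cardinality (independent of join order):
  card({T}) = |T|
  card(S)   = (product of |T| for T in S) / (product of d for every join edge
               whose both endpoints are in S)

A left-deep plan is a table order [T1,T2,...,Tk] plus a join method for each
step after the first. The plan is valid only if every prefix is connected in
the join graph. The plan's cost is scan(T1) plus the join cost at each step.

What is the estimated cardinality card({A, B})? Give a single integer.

1000

Tables in S: A(20), B(100)
Edges inside S: B-A(d=2)
numerator = 20 * 100 = 2000
denominator = 2 = 2
card(S) = 2000 / 2 = 1000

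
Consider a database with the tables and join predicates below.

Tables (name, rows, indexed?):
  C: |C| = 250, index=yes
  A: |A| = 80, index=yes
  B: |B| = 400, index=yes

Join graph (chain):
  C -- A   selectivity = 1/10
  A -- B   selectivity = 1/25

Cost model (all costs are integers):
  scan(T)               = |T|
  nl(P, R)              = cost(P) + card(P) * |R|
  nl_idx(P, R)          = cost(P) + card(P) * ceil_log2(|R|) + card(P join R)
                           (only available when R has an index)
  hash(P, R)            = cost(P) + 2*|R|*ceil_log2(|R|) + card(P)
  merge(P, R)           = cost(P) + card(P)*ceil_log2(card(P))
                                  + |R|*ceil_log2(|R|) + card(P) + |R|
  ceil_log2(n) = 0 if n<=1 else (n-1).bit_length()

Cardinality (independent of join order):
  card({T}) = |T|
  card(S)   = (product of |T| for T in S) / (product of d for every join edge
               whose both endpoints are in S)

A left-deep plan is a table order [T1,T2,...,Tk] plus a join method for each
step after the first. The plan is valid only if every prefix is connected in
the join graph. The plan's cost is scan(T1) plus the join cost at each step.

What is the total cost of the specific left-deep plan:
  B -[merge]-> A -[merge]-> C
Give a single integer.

step 1: scan B: cost=400, card=400
step 2: join A via merge
    card(P join A) = 400*80/(25) = 1280
    cost = 400 + 400*9 + 80*7 + 400 + 80 = 5040
step 3: join C via merge
    card(P join C) = 1280*250/(10) = 32000
    cost = 5040 + 1280*11 + 250*8 + 1280 + 250 = 22650

22650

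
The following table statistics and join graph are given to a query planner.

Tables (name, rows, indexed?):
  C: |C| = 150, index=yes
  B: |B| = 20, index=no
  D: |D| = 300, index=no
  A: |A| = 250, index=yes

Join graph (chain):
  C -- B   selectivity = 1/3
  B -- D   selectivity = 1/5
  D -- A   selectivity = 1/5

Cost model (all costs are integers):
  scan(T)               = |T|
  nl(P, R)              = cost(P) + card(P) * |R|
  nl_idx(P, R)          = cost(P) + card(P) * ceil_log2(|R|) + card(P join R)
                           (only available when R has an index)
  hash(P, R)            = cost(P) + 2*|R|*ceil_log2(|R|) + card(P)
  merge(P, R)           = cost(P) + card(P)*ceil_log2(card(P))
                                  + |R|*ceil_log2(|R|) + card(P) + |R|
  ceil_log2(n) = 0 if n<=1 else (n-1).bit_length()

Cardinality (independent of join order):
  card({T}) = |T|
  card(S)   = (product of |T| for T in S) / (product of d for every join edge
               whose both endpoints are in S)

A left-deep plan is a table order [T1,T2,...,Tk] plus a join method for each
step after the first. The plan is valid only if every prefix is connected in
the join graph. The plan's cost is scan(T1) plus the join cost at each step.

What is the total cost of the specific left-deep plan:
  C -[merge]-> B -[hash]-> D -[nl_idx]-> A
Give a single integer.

3488020

step 1: scan C: cost=150, card=150
step 2: join B via merge
    card(P join B) = 150*20/(3) = 1000
    cost = 150 + 150*8 + 20*5 + 150 + 20 = 1620
step 3: join D via hash
    card(P join D) = 1000*300/(5) = 60000
    cost = 1620 + 2*300*9 + 1000 = 8020
step 4: join A via nl_idx
    card(P join A) = 60000*250/(5) = 3000000
    cost = 8020 + 60000*8 + 3000000 = 3488020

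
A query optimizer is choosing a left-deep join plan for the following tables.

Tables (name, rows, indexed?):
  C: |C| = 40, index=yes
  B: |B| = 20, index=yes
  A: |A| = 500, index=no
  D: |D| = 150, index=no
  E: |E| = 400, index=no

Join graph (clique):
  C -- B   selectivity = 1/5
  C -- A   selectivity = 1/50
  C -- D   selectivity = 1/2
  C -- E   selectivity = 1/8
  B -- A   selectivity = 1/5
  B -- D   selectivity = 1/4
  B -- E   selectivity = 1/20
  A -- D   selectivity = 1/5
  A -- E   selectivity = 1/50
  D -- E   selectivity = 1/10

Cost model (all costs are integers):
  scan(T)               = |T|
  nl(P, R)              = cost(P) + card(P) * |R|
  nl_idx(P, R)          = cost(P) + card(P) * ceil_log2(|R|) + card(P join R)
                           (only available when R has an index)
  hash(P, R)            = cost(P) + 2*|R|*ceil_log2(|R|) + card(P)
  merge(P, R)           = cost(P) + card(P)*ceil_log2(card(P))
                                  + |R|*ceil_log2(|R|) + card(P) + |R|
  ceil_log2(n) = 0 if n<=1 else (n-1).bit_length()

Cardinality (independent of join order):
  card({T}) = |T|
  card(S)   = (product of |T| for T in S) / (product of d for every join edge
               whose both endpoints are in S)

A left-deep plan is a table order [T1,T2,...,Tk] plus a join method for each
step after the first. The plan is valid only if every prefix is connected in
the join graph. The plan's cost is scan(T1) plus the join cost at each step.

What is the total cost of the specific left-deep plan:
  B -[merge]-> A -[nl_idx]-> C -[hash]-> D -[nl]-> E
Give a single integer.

500180

step 1: scan B: cost=20, card=20
step 2: join A via merge
    card(P join A) = 20*500/(5) = 2000
    cost = 20 + 20*5 + 500*9 + 20 + 500 = 5140
step 3: join C via nl_idx
    card(P join C) = 2000*40/(5*50) = 320
    cost = 5140 + 2000*6 + 320 = 17460
step 4: join D via hash
    card(P join D) = 320*150/(2*4*5) = 1200
    cost = 17460 + 2*150*8 + 320 = 20180
step 5: join E via nl
    card(P join E) = 1200*400/(8*20*50*10) = 6
    cost = 20180 + 1200*400 = 500180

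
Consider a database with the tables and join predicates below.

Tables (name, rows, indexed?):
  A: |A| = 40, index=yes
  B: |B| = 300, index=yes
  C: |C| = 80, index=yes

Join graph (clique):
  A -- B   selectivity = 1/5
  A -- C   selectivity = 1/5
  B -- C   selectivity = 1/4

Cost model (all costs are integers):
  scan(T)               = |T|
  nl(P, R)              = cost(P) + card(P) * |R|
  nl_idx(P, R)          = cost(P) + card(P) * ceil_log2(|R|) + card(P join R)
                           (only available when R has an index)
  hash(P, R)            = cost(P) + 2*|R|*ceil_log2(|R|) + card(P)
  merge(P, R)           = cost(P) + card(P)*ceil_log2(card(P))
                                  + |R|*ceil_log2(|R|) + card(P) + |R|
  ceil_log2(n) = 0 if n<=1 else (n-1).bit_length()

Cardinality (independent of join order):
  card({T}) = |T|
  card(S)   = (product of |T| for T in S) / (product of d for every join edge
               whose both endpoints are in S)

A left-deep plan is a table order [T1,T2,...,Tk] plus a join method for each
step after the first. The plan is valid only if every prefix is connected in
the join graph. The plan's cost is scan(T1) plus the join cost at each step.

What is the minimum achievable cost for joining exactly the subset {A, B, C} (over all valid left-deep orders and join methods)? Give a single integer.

4600

Selinger DP over subsets of {A,B,C}:
  {A}: scan cost=40, card=40
  {B}: scan cost=300, card=300
  {C}: scan cost=80, card=80
  {AB}: card=2400; try (A,hash)→1080, (B,nl_idx)→2800, (B,merge)→3320, (A,merge)→3580, (A,nl_idx)→4500, (B,hash)→5480 …(+2); best=1080 via (A,hash)
  {AC}: card=640; try (A,hash)→640, (C,merge)→960, (C,nl_idx)→960, (A,merge)→1000, (C,hash)→1200, (A,nl_idx)→1200 …(+2); best=640 via (A,hash)
  {BC}: card=6000; try (C,hash)→1720, (B,merge)→3720, (C,merge)→3940, (B,hash)→5560, (B,nl_idx)→6800, (C,nl_idx)→8400 …(+2); best=1720 via (C,hash)
  {ABC}: card=9600; try (C,hash)→4600, (B,hash)→6680, (A,hash)→8200, (B,merge)→10680, (B,nl_idx)→16000, (C,nl_idx)→27480 …(+6); best=4600 via (C,hash)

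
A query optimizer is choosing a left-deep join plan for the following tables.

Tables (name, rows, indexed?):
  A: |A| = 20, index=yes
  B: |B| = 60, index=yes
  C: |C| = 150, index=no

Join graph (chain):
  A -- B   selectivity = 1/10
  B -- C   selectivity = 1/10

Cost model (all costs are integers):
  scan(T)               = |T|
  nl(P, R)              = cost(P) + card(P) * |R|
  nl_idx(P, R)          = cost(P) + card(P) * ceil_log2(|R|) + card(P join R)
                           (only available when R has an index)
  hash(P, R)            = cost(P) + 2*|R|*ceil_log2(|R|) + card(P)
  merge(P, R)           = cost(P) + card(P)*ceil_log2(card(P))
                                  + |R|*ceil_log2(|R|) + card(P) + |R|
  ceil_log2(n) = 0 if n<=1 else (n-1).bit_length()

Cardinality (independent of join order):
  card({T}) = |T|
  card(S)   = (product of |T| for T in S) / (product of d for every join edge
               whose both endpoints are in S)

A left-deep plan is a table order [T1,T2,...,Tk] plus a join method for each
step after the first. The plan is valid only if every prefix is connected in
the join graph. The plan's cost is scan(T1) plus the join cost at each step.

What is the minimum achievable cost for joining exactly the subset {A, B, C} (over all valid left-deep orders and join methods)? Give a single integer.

2120

Selinger DP over subsets of {A,B,C}:
  {A}: scan cost=20, card=20
  {B}: scan cost=60, card=60
  {C}: scan cost=150, card=150
  {AB}: card=120; try (B,nl_idx)→260, (A,hash)→320, (A,nl_idx)→480, (B,merge)→560, (A,merge)→600, (B,hash)→760 …(+2); best=260 via (B,nl_idx)
  {BC}: card=900; try (B,hash)→1020, (C,merge)→1830, (B,merge)→1920, (B,nl_idx)→1950, (C,hash)→2520, (C,nl)→9060 …(+1); best=1020 via (B,hash)
  {ABC}: card=1800; try (A,hash)→2120, (C,merge)→2570, (C,hash)→2780, (A,nl_idx)→7320, (A,merge)→11040, (C,nl)→18260 …(+1); best=2120 via (A,hash)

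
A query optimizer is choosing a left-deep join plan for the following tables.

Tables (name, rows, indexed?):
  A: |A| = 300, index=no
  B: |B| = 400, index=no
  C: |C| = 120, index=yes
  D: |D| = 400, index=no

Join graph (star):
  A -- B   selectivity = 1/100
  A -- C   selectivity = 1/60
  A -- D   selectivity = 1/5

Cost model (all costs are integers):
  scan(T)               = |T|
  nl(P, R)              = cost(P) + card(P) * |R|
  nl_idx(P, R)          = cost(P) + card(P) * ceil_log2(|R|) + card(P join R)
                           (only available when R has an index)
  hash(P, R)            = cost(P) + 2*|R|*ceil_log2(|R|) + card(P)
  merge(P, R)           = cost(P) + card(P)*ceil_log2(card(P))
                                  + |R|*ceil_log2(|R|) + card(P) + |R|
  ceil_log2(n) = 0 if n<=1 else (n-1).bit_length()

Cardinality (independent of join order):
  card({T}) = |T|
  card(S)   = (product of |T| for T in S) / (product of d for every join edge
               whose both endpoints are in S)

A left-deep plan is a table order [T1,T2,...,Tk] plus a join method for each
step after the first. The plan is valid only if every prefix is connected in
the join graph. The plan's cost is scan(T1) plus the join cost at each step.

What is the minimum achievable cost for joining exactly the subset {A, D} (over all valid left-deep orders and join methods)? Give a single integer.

Selinger DP over subsets of {A,D}:
  {A}: scan cost=300, card=300
  {D}: scan cost=400, card=400
  {AD}: card=24000; try (A,hash)→6200, (D,merge)→7300, (A,merge)→7400, (D,hash)→7800, (D,nl)→120300, (A,nl)→120400; best=6200 via (A,hash)

6200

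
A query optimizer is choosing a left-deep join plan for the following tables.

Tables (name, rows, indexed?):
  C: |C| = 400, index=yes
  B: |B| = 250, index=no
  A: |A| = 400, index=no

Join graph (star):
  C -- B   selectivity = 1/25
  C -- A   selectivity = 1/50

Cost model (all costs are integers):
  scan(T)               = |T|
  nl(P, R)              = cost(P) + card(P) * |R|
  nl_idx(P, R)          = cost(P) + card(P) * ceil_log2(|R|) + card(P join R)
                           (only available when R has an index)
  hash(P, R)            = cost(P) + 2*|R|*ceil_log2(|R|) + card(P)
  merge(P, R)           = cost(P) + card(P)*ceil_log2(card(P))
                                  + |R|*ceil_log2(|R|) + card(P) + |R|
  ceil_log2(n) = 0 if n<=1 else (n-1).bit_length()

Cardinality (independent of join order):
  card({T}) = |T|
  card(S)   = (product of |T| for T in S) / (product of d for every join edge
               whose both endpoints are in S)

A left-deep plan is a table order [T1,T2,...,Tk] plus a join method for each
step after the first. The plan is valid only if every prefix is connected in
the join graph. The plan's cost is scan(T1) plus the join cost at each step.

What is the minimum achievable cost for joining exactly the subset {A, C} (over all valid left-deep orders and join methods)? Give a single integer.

7200

Selinger DP over subsets of {A,C}:
  {C}: scan cost=400, card=400
  {A}: scan cost=400, card=400
  {AC}: card=3200; try (C,nl_idx)→7200, (C,hash)→8000, (A,hash)→8000, (C,merge)→8400, (A,merge)→8400, (C,nl)→160400 …(+1); best=7200 via (C,nl_idx)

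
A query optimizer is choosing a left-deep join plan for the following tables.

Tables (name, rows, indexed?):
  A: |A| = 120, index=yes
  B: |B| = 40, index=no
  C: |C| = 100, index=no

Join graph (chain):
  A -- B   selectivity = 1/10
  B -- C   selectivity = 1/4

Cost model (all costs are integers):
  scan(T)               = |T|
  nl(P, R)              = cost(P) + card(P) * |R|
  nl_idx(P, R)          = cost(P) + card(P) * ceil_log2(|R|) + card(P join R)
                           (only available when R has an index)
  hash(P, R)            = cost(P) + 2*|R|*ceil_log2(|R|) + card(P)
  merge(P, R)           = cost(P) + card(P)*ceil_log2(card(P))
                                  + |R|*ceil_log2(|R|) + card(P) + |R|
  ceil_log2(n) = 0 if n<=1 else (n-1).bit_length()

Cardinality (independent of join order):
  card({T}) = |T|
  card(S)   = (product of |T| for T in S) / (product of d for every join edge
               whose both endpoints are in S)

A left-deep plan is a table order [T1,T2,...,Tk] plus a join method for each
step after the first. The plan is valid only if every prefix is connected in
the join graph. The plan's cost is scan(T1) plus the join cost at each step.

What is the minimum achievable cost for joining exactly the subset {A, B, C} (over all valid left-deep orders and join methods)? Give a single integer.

Selinger DP over subsets of {A,B,C}:
  {A}: scan cost=120, card=120
  {B}: scan cost=40, card=40
  {C}: scan cost=100, card=100
  {AB}: card=480; try (B,hash)→720, (A,nl_idx)→800, (A,merge)→1280, (B,merge)→1360, (A,hash)→1760, (A,nl)→4840 …(+1); best=720 via (B,hash)
  {BC}: card=1000; try (B,hash)→680, (C,merge)→1120, (B,merge)→1180, (C,hash)→1480, (C,nl)→4040, (B,nl)→4100; best=680 via (B,hash)
  {ABC}: card=12000; try (C,hash)→2600, (A,hash)→3360, (C,merge)→6320, (A,merge)→12640, (A,nl_idx)→19680, (C,nl)→48720 …(+1); best=2600 via (C,hash)

2600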